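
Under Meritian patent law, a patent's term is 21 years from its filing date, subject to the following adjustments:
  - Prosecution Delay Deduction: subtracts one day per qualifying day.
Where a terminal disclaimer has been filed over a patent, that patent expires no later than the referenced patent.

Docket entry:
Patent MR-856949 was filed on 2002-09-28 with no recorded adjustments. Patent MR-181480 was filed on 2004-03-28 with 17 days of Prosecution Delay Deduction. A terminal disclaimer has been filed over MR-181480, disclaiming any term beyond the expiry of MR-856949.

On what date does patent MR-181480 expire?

Natural term of MR-181480:
  Base: filing + 21 years → 28 March 2025.
  Prosecution Delay Deduction: −17 days → 11 March 2025.
Expiry of referenced patent MR-856949:
  Base: filing + 21 years → 28 September 2023.
Terminal disclaimer: MR-181480 expires on the earlier of 11 March 2025 and 28 September 2023.

September 28, 2023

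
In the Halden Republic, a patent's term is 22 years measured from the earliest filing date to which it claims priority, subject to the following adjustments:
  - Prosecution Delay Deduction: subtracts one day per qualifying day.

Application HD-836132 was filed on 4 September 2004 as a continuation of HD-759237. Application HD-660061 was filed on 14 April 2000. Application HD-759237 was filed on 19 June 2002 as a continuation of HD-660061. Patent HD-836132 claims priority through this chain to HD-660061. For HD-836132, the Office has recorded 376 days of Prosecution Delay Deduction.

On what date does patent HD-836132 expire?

2021-04-03

Earliest priority filing: 14 April 2000.
Base term: 14 April 2000 + 22 years → 14 April 2022.
Prosecution Delay Deduction: −376 days → 3 April 2021.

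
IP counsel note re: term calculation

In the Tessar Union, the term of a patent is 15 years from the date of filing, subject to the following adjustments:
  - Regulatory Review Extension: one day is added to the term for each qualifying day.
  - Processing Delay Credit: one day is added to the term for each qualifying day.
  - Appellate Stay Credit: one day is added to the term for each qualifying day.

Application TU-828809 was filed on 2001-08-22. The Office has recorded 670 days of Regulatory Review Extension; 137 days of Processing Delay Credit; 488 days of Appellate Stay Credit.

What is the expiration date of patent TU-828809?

2020-03-09

Base term: filing date + 15 years → 22 August 2016.
Regulatory Review Extension: +670 days → 23 June 2018.
Processing Delay Credit: +137 days → 7 November 2018.
Appellate Stay Credit: +488 days → 9 March 2020.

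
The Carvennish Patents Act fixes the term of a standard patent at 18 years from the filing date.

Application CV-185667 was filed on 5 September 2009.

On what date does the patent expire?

2027-09-05

Filing date + 18 years → 5 September 2027.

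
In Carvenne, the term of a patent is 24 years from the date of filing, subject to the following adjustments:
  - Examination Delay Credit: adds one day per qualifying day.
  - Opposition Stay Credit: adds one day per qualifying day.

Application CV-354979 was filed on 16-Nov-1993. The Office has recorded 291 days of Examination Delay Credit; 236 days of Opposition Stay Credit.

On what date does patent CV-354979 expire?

April 27, 2019

Base term: filing date + 24 years → 16 November 2017.
Examination Delay Credit: +291 days → 3 September 2018.
Opposition Stay Credit: +236 days → 27 April 2019.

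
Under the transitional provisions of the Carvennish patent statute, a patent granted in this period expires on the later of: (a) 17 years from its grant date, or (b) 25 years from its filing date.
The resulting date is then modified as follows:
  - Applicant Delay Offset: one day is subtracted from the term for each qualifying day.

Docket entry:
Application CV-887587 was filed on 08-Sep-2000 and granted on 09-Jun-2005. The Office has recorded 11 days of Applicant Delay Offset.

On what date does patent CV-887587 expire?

(a) grant + 17 years → 9 June 2022.
(b) filing + 25 years → 8 September 2025.
Later of the two: 8 September 2025.
Applicant Delay Offset: −11 days → 28 August 2025.

2025-08-28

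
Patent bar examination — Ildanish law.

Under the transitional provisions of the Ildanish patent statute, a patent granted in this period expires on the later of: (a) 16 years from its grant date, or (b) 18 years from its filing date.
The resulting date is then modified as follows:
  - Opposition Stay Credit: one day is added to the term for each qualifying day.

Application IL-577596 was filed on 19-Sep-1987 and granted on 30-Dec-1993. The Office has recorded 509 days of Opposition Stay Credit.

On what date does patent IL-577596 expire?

2011-05-23

(a) grant + 16 years → 30 December 2009.
(b) filing + 18 years → 19 September 2005.
Later of the two: 30 December 2009.
Opposition Stay Credit: +509 days → 23 May 2011.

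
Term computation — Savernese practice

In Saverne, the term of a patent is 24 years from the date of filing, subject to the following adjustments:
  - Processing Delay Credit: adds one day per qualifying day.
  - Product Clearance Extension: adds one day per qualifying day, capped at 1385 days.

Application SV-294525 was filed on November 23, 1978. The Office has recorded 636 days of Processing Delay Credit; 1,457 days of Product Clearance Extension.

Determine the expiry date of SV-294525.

Base term: filing date + 24 years → 23 November 2002.
Processing Delay Credit: +636 days → 20 August 2004.
Product Clearance Extension: 1457 days claimed exceeds the 1385-day cap, so +1385 days → 5 June 2008.

June 5, 2008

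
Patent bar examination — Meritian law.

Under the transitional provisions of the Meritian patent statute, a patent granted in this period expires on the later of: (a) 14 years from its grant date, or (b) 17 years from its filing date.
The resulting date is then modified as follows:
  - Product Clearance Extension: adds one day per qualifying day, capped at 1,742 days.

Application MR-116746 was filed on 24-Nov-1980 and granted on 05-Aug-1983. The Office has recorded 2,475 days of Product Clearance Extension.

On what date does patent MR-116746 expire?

September 1, 2002

(a) grant + 14 years → 5 August 1997.
(b) filing + 17 years → 24 November 1997.
Later of the two: 24 November 1997.
Product Clearance Extension: 2475 days claimed exceeds the 1742-day cap, so +1742 days → 1 September 2002.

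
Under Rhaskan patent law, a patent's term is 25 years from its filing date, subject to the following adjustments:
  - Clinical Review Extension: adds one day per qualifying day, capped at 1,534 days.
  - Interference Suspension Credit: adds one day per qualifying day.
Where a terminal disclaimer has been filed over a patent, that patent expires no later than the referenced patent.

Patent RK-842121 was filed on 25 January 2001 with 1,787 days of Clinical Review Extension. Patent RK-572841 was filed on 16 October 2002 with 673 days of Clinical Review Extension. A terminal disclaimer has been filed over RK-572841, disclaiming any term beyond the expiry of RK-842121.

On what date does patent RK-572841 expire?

2029-08-19

Natural term of RK-572841:
  Base: filing + 25 years → 16 October 2027.
  Clinical Review Extension: 673 days (within the 1534-day cap) → +673 days → 19 August 2029.
Expiry of referenced patent RK-842121:
  Base: filing + 25 years → 25 January 2026.
  Clinical Review Extension: 1787 days claimed exceeds the 1534-day cap, so +1534 days → 8 April 2030.
Terminal disclaimer: RK-572841 expires on the earlier of 19 August 2029 and 8 April 2030.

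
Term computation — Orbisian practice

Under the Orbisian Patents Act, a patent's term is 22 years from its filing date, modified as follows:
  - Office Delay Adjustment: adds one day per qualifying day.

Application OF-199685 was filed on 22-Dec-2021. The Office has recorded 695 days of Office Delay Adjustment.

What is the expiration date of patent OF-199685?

Base term: filing date + 22 years → 22 December 2043.
Office Delay Adjustment: +695 days → 16 November 2045.

2045-11-16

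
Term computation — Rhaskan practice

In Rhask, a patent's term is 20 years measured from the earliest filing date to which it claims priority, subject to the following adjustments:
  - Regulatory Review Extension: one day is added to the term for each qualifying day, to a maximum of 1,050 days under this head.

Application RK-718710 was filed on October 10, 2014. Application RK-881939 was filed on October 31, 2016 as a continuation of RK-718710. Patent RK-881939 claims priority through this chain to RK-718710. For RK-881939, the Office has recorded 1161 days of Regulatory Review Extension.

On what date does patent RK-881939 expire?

2037-08-25

Earliest priority filing: 10 October 2014.
Base term: 10 October 2014 + 20 years → 10 October 2034.
Regulatory Review Extension: 1161 days claimed exceeds the 1050-day cap, so +1050 days → 25 August 2037.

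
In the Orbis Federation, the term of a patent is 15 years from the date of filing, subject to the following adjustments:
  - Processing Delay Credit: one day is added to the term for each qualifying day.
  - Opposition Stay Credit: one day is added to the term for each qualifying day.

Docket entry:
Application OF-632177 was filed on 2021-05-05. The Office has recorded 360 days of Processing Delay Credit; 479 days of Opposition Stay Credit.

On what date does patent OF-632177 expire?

2038-08-22

Base term: filing date + 15 years → 5 May 2036.
Processing Delay Credit: +360 days → 30 April 2037.
Opposition Stay Credit: +479 days → 22 August 2038.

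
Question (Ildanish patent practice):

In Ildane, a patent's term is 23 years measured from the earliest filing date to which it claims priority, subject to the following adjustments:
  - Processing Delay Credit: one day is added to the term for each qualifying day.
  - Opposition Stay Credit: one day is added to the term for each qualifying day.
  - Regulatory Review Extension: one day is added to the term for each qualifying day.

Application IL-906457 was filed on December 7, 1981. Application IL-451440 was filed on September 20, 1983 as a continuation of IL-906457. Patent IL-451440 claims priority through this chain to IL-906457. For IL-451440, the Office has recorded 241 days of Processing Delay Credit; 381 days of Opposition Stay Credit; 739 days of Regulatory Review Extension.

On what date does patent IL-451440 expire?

August 29, 2008

Earliest priority filing: 7 December 1981.
Base term: 7 December 1981 + 23 years → 7 December 2004.
Processing Delay Credit: +241 days → 5 August 2005.
Opposition Stay Credit: +381 days → 21 August 2006.
Regulatory Review Extension: +739 days → 29 August 2008.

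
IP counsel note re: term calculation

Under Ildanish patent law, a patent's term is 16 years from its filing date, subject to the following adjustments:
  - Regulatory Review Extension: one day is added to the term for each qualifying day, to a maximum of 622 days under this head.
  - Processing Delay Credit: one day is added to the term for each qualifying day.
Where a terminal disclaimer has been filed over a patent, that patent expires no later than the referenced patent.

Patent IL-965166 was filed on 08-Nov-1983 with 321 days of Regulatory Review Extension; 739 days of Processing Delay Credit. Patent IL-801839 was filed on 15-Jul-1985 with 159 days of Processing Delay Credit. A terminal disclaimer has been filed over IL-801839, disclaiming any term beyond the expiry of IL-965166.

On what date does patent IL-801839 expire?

Natural term of IL-801839:
  Base: filing + 16 years → 15 July 2001.
  Processing Delay Credit: +159 days → 21 December 2001.
Expiry of referenced patent IL-965166:
  Base: filing + 16 years → 8 November 1999.
  Regulatory Review Extension: 321 days (within the 622-day cap) → +321 days → 24 September 2000.
  Processing Delay Credit: +739 days → 3 October 2002.
Terminal disclaimer: IL-801839 expires on the earlier of 21 December 2001 and 3 October 2002.

2001-12-21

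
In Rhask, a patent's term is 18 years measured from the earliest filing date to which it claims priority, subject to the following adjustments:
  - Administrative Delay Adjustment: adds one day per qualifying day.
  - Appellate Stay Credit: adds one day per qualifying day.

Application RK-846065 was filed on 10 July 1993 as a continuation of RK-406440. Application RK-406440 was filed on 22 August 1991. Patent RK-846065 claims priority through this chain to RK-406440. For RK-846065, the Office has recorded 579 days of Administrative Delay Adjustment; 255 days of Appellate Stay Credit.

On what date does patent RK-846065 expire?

Earliest priority filing: 22 August 1991.
Base term: 22 August 1991 + 18 years → 22 August 2009.
Administrative Delay Adjustment: +579 days → 24 March 2011.
Appellate Stay Credit: +255 days → 4 December 2011.

December 4, 2011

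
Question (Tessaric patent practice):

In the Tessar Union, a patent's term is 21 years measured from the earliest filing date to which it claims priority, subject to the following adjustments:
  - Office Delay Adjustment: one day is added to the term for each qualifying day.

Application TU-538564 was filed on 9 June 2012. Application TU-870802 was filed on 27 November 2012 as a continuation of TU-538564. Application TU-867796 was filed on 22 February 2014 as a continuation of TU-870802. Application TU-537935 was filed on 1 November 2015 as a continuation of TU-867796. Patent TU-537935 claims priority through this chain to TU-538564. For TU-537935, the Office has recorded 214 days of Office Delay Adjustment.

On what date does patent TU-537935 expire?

2034-01-09

Earliest priority filing: 9 June 2012.
Base term: 9 June 2012 + 21 years → 9 June 2033.
Office Delay Adjustment: +214 days → 9 January 2034.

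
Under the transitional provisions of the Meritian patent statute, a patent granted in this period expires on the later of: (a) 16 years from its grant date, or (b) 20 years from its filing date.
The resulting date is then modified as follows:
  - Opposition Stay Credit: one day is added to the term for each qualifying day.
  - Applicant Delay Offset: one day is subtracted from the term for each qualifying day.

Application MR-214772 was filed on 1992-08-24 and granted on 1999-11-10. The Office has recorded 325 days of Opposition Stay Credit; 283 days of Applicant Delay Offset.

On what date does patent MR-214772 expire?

(a) grant + 16 years → 10 November 2015.
(b) filing + 20 years → 24 August 2012.
Later of the two: 10 November 2015.
Opposition Stay Credit: +325 days → 30 September 2016.
Applicant Delay Offset: −283 days → 22 December 2015.

December 22, 2015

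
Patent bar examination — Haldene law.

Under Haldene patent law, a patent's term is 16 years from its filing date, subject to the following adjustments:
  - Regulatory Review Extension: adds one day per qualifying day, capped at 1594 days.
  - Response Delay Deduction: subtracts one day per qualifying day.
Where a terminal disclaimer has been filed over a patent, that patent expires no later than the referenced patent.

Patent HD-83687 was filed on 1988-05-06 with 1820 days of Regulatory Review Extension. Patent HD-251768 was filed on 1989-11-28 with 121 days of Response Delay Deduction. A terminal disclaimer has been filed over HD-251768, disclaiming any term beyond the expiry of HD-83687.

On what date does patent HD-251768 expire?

Natural term of HD-251768:
  Base: filing + 16 years → 28 November 2005.
  Response Delay Deduction: −121 days → 30 July 2005.
Expiry of referenced patent HD-83687:
  Base: filing + 16 years → 6 May 2004.
  Regulatory Review Extension: 1820 days claimed exceeds the 1594-day cap, so +1594 days → 16 September 2008.
Terminal disclaimer: HD-251768 expires on the earlier of 30 July 2005 and 16 September 2008.

2005-07-30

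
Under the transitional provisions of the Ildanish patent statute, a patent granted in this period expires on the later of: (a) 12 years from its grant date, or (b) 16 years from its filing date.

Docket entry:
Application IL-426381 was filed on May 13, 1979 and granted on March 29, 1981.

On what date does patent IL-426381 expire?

(a) grant + 12 years → 29 March 1993.
(b) filing + 16 years → 13 May 1995.
Later of the two: 13 May 1995.

May 13, 1995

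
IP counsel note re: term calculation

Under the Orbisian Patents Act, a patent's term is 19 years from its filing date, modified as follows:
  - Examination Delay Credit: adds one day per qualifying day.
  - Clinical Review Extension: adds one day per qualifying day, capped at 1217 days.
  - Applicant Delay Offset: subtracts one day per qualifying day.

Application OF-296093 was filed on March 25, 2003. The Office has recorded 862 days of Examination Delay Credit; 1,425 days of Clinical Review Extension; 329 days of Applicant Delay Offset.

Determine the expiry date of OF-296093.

2027-01-08

Base term: filing date + 19 years → 25 March 2022.
Examination Delay Credit: +862 days → 3 August 2024.
Clinical Review Extension: 1425 days claimed exceeds the 1217-day cap, so +1217 days → 3 December 2027.
Applicant Delay Offset: −329 days → 8 January 2027.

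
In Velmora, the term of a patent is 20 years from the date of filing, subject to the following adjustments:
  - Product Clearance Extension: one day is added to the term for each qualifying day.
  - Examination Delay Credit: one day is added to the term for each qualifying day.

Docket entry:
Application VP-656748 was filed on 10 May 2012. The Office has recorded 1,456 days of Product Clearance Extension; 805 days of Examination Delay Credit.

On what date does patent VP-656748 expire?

Base term: filing date + 20 years → 10 May 2032.
Product Clearance Extension: +1456 days → 5 May 2036.
Examination Delay Credit: +805 days → 19 July 2038.

2038-07-19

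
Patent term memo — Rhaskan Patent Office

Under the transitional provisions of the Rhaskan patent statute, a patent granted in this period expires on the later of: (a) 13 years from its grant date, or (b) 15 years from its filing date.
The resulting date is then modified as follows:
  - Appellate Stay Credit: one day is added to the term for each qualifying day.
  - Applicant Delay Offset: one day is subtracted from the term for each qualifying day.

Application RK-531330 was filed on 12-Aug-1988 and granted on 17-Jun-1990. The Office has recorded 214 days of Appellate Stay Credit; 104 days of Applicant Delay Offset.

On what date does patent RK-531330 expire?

(a) grant + 13 years → 17 June 2003.
(b) filing + 15 years → 12 August 2003.
Later of the two: 12 August 2003.
Appellate Stay Credit: +214 days → 13 March 2004.
Applicant Delay Offset: −104 days → 30 November 2003.

2003-11-30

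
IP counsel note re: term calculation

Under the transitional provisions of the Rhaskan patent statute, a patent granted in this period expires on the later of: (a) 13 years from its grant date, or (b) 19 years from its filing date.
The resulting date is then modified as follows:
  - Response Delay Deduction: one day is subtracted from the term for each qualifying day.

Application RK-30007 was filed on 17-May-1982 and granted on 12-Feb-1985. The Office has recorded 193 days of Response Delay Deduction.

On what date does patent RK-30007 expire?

(a) grant + 13 years → 12 February 1998.
(b) filing + 19 years → 17 May 2001.
Later of the two: 17 May 2001.
Response Delay Deduction: −193 days → 5 November 2000.

2000-11-05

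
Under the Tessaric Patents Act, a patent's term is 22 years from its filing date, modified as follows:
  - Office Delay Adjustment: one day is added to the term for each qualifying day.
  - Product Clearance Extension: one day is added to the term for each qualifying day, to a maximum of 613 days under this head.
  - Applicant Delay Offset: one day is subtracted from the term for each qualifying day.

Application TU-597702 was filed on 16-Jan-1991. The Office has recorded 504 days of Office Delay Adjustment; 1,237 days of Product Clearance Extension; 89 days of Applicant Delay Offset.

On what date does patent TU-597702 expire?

Base term: filing date + 22 years → 16 January 2013.
Office Delay Adjustment: +504 days → 4 June 2014.
Product Clearance Extension: 1237 days claimed exceeds the 613-day cap, so +613 days → 7 February 2016.
Applicant Delay Offset: −89 days → 10 November 2015.

November 10, 2015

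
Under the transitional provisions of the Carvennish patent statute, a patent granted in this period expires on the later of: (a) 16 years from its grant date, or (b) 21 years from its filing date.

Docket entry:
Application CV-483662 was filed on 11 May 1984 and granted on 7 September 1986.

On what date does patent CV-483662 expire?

(a) grant + 16 years → 7 September 2002.
(b) filing + 21 years → 11 May 2005.
Later of the two: 11 May 2005.

2005-05-11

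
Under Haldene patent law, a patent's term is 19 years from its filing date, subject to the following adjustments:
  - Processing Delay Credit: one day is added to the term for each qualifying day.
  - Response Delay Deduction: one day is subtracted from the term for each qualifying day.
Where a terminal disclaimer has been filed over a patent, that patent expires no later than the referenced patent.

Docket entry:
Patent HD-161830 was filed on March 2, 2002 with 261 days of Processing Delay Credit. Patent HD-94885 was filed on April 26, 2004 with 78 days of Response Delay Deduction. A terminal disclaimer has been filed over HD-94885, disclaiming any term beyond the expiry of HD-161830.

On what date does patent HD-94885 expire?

2021-11-18

Natural term of HD-94885:
  Base: filing + 19 years → 26 April 2023.
  Response Delay Deduction: −78 days → 7 February 2023.
Expiry of referenced patent HD-161830:
  Base: filing + 19 years → 2 March 2021.
  Processing Delay Credit: +261 days → 18 November 2021.
Terminal disclaimer: HD-94885 expires on the earlier of 7 February 2023 and 18 November 2021.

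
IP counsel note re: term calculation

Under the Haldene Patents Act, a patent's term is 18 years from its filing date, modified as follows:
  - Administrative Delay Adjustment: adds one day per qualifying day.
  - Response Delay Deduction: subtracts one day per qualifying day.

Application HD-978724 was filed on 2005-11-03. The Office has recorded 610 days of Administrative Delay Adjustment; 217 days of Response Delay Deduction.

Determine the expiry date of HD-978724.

November 30, 2024

Base term: filing date + 18 years → 3 November 2023.
Administrative Delay Adjustment: +610 days → 5 July 2025.
Response Delay Deduction: −217 days → 30 November 2024.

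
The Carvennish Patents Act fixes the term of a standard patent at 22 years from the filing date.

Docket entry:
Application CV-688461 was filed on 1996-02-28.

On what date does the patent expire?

February 28, 2018

Filing date + 22 years → 28 February 2018.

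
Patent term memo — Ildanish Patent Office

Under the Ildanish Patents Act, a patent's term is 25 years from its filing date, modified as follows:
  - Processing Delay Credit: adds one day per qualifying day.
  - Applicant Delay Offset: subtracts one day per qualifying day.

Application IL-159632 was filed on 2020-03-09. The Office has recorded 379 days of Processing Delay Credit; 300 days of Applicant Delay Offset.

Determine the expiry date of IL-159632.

2045-05-27

Base term: filing date + 25 years → 9 March 2045.
Processing Delay Credit: +379 days → 23 March 2046.
Applicant Delay Offset: −300 days → 27 May 2045.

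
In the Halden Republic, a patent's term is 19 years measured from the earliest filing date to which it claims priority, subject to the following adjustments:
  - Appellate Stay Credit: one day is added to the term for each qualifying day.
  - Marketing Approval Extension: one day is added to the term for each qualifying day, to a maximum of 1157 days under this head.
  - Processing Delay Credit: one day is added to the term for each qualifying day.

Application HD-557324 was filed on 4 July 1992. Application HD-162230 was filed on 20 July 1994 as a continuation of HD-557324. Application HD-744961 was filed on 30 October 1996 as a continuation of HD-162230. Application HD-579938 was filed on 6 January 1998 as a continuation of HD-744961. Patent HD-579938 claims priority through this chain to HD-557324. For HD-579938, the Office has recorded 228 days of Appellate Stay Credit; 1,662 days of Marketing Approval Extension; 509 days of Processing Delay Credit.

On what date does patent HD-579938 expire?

Earliest priority filing: 4 July 1992.
Base term: 4 July 1992 + 19 years → 4 July 2011.
Appellate Stay Credit: +228 days → 17 February 2012.
Marketing Approval Extension: 1662 days claimed exceeds the 1157-day cap, so +1157 days → 19 April 2015.
Processing Delay Credit: +509 days → 9 September 2016.

2016-09-09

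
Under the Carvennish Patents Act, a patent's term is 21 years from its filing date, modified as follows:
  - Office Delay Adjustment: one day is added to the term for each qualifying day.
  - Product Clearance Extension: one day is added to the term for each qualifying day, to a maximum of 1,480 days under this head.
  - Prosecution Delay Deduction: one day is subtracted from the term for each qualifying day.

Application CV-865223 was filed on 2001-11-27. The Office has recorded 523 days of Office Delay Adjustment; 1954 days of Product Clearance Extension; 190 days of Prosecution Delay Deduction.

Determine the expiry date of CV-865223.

Base term: filing date + 21 years → 27 November 2022.
Office Delay Adjustment: +523 days → 3 May 2024.
Product Clearance Extension: 1954 days claimed exceeds the 1480-day cap, so +1480 days → 22 May 2028.
Prosecution Delay Deduction: −190 days → 14 November 2027.

2027-11-14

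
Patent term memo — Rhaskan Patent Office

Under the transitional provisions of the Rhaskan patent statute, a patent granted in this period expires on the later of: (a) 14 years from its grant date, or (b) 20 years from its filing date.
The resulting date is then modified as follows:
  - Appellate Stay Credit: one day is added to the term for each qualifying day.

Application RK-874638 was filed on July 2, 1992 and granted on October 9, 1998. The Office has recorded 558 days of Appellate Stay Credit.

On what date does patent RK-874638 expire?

(a) grant + 14 years → 9 October 2012.
(b) filing + 20 years → 2 July 2012.
Later of the two: 9 October 2012.
Appellate Stay Credit: +558 days → 20 April 2014.

2014-04-20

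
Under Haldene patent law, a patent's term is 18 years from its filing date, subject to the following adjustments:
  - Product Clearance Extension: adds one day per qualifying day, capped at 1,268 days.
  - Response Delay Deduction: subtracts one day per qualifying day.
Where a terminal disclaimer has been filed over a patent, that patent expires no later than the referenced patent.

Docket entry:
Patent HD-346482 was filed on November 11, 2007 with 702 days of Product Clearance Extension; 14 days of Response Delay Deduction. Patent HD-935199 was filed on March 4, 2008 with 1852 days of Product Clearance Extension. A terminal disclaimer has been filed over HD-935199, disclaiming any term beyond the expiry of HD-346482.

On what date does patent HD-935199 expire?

Natural term of HD-935199:
  Base: filing + 18 years → 4 March 2026.
  Product Clearance Extension: 1852 days claimed exceeds the 1268-day cap, so +1268 days → 23 August 2029.
Expiry of referenced patent HD-346482:
  Base: filing + 18 years → 11 November 2025.
  Product Clearance Extension: 702 days (within the 1268-day cap) → +702 days → 14 October 2027.
  Response Delay Deduction: −14 days → 30 September 2027.
Terminal disclaimer: HD-935199 expires on the earlier of 23 August 2029 and 30 September 2027.

September 30, 2027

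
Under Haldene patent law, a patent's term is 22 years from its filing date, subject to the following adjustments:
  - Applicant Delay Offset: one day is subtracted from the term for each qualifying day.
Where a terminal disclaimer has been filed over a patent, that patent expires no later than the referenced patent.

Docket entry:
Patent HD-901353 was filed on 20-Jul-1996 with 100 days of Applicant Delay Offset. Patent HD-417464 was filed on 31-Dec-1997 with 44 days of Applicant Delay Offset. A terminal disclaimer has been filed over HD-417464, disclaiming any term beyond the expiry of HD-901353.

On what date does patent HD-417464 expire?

Natural term of HD-417464:
  Base: filing + 22 years → 31 December 2019.
  Applicant Delay Offset: −44 days → 17 November 2019.
Expiry of referenced patent HD-901353:
  Base: filing + 22 years → 20 July 2018.
  Applicant Delay Offset: −100 days → 11 April 2018.
Terminal disclaimer: HD-417464 expires on the earlier of 17 November 2019 and 11 April 2018.

April 11, 2018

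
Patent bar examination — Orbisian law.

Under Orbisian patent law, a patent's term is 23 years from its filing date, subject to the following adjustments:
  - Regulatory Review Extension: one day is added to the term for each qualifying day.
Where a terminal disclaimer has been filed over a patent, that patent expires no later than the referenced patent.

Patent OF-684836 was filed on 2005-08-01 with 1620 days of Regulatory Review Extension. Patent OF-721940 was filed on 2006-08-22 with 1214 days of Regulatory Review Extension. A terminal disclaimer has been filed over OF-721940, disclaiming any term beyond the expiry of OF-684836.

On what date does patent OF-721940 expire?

Natural term of OF-721940:
  Base: filing + 23 years → 22 August 2029.
  Regulatory Review Extension: +1214 days → 18 December 2032.
Expiry of referenced patent OF-684836:
  Base: filing + 23 years → 1 August 2028.
  Regulatory Review Extension: +1620 days → 7 January 2033.
Terminal disclaimer: OF-721940 expires on the earlier of 18 December 2032 and 7 January 2033.

December 18, 2032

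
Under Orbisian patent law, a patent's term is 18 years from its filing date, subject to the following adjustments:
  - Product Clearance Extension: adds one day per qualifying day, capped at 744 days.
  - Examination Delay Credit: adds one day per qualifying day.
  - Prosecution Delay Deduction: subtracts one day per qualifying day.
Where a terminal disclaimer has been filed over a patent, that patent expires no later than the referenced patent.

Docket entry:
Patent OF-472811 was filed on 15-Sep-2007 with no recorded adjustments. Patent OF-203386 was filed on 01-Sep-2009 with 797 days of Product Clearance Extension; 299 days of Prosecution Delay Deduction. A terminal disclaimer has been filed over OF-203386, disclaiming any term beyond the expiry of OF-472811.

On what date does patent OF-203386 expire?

Natural term of OF-203386:
  Base: filing + 18 years → 1 September 2027.
  Product Clearance Extension: 797 days claimed exceeds the 744-day cap, so +744 days → 14 September 2029.
  Prosecution Delay Deduction: −299 days → 19 November 2028.
Expiry of referenced patent OF-472811:
  Base: filing + 18 years → 15 September 2025.
Terminal disclaimer: OF-203386 expires on the earlier of 19 November 2028 and 15 September 2025.

2025-09-15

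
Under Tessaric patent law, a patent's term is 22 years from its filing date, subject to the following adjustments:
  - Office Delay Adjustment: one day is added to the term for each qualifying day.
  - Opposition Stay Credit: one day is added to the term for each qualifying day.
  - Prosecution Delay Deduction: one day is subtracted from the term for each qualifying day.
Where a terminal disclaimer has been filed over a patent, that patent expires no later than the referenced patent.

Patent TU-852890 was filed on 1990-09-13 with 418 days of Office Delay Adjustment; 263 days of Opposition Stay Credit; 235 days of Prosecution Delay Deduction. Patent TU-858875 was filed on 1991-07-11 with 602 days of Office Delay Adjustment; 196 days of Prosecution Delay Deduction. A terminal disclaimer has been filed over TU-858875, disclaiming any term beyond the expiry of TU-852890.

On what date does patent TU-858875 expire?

Natural term of TU-858875:
  Base: filing + 22 years → 11 July 2013.
  Office Delay Adjustment: +602 days → 5 March 2015.
  Prosecution Delay Deduction: −196 days → 21 August 2014.
Expiry of referenced patent TU-852890:
  Base: filing + 22 years → 13 September 2012.
  Office Delay Adjustment: +418 days → 5 November 2013.
  Opposition Stay Credit: +263 days → 26 July 2014.
  Prosecution Delay Deduction: −235 days → 3 December 2013.
Terminal disclaimer: TU-858875 expires on the earlier of 21 August 2014 and 3 December 2013.

2013-12-03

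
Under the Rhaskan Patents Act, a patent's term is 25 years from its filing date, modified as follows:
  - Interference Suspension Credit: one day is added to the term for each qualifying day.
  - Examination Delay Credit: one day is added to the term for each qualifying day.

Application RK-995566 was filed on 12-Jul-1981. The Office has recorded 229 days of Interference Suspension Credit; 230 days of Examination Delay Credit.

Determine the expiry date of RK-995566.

2007-10-14

Base term: filing date + 25 years → 12 July 2006.
Interference Suspension Credit: +229 days → 26 February 2007.
Examination Delay Credit: +230 days → 14 October 2007.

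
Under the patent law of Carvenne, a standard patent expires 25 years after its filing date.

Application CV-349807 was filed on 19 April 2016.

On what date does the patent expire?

April 19, 2041

Filing date + 25 years → 19 April 2041.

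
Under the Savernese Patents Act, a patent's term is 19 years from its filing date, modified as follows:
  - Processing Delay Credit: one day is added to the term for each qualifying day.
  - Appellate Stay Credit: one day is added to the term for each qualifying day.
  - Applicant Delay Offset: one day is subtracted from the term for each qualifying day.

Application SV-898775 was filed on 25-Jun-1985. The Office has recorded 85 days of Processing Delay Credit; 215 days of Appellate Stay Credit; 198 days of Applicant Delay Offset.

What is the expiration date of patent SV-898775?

October 5, 2004

Base term: filing date + 19 years → 25 June 2004.
Processing Delay Credit: +85 days → 18 September 2004.
Appellate Stay Credit: +215 days → 21 April 2005.
Applicant Delay Offset: −198 days → 5 October 2004.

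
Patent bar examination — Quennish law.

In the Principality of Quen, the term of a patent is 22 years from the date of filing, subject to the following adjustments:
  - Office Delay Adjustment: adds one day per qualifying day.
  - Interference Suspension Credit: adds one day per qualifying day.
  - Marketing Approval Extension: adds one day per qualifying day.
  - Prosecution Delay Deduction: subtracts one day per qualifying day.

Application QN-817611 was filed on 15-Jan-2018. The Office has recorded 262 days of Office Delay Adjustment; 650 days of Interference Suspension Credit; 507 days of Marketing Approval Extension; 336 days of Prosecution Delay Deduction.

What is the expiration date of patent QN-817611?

Base term: filing date + 22 years → 15 January 2040.
Office Delay Adjustment: +262 days → 3 October 2040.
Interference Suspension Credit: +650 days → 15 July 2042.
Marketing Approval Extension: +507 days → 4 December 2043.
Prosecution Delay Deduction: −336 days → 2 January 2043.

2043-01-02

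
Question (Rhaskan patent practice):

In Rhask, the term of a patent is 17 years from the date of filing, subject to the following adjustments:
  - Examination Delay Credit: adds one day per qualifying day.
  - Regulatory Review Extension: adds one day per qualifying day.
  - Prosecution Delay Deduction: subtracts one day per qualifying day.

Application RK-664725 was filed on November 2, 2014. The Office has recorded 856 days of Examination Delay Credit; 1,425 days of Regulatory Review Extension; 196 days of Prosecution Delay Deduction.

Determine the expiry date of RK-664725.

2037-07-18

Base term: filing date + 17 years → 2 November 2031.
Examination Delay Credit: +856 days → 7 March 2034.
Regulatory Review Extension: +1425 days → 30 January 2038.
Prosecution Delay Deduction: −196 days → 18 July 2037.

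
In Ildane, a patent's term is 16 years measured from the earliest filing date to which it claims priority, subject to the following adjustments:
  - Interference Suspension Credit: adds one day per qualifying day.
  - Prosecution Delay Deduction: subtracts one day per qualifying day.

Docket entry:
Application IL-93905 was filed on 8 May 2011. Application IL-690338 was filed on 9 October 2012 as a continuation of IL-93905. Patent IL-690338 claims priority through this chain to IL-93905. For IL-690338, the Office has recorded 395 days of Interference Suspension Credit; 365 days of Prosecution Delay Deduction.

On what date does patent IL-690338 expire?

June 7, 2027

Earliest priority filing: 8 May 2011.
Base term: 8 May 2011 + 16 years → 8 May 2027.
Interference Suspension Credit: +395 days → 6 June 2028.
Prosecution Delay Deduction: −365 days → 7 June 2027.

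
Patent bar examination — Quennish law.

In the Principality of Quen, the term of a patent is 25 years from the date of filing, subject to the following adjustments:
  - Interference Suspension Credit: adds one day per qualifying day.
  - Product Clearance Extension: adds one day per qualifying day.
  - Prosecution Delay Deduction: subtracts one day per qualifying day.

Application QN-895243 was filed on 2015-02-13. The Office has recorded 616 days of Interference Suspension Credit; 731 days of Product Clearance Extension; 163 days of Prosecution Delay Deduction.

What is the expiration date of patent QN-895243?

2043-05-12

Base term: filing date + 25 years → 13 February 2040.
Interference Suspension Credit: +616 days → 21 October 2041.
Product Clearance Extension: +731 days → 22 October 2043.
Prosecution Delay Deduction: −163 days → 12 May 2043.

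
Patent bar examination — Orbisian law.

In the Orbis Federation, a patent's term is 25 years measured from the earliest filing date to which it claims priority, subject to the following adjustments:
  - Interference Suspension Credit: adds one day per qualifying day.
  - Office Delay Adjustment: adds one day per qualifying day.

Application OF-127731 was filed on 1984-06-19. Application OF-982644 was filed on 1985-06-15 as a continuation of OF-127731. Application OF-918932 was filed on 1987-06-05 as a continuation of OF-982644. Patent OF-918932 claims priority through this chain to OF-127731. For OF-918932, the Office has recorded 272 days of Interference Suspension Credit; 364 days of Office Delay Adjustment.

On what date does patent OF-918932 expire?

Earliest priority filing: 19 June 1984.
Base term: 19 June 1984 + 25 years → 19 June 2009.
Interference Suspension Credit: +272 days → 18 March 2010.
Office Delay Adjustment: +364 days → 17 March 2011.

March 17, 2011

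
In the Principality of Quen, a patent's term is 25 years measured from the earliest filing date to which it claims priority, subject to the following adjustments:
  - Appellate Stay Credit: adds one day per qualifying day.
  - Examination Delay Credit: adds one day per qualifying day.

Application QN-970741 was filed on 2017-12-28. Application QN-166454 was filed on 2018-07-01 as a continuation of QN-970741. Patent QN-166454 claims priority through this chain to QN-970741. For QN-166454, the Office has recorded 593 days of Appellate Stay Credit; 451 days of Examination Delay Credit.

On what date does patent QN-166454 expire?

November 6, 2045

Earliest priority filing: 28 December 2017.
Base term: 28 December 2017 + 25 years → 28 December 2042.
Appellate Stay Credit: +593 days → 12 August 2044.
Examination Delay Credit: +451 days → 6 November 2045.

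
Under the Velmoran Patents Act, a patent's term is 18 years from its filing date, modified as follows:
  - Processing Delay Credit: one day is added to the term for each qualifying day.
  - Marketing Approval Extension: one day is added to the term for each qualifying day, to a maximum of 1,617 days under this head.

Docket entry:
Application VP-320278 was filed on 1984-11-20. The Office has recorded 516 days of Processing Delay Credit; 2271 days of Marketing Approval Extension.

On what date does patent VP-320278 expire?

Base term: filing date + 18 years → 20 November 2002.
Processing Delay Credit: +516 days → 19 April 2004.
Marketing Approval Extension: 2271 days claimed exceeds the 1617-day cap, so +1617 days → 22 September 2008.

2008-09-22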